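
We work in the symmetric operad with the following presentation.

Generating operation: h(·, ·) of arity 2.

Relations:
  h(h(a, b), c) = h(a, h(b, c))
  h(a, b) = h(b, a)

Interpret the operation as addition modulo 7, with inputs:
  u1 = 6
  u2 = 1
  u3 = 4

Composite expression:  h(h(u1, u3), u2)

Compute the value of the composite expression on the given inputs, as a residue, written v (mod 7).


4 (mod 7)

h(u1, u3) = 3
h(h(u1, u3), u2) = 4


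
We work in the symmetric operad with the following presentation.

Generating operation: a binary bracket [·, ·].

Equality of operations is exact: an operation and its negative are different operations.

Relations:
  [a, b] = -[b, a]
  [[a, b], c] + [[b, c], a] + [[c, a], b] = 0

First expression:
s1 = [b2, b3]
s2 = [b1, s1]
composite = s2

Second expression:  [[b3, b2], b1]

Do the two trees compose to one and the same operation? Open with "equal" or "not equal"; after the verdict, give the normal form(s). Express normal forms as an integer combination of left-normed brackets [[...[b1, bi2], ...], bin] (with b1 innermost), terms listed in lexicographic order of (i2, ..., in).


The first expression reduces to [[b1, b2], b3] - [[b1, b3], b2]
The second expression reduces to [[b1, b2], b3] - [[b1, b3], b2]
The normal forms match — equal.

equal; both compose to [[b1, b2], b3] - [[b1, b3], b2]


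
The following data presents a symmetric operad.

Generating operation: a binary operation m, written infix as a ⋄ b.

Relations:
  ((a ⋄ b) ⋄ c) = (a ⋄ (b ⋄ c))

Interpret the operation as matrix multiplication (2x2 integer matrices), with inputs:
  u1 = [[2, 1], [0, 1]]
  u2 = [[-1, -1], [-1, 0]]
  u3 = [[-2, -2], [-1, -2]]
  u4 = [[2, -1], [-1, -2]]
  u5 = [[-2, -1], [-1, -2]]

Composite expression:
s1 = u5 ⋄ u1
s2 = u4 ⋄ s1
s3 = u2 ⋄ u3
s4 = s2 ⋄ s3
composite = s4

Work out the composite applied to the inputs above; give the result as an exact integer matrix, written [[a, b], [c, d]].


(u5 ⋄ u1) = [[-4, -3], [-2, -3]]
(u4 ⋄ (u5 ⋄ u1)) = [[-6, -3], [8, 9]]
(u2 ⋄ u3) = [[3, 4], [2, 2]]
((u4 ⋄ (u5 ⋄ u1)) ⋄ (u2 ⋄ u3)) = [[-24, -30], [42, 50]]

[[-24, -30], [42, 50]]


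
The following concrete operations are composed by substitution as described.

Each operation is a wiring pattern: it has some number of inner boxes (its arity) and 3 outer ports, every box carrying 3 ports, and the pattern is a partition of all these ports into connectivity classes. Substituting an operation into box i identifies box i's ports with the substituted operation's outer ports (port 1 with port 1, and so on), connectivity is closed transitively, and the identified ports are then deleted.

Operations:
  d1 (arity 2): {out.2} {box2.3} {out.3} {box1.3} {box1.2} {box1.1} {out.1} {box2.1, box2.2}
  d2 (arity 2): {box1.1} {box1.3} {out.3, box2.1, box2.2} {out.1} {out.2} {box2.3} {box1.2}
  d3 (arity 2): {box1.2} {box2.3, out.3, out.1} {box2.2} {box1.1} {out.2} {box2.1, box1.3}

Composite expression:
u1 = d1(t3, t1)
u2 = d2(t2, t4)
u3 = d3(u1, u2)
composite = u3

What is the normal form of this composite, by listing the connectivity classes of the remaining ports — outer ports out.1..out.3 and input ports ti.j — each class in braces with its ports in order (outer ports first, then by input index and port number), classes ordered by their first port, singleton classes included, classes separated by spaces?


{out.1, out.3, t4.1, t4.2} {out.2} {t1.1, t1.2} {t1.3} {t2.1} {t2.2} {t2.3} {t3.1} {t3.2} {t3.3} {t4.3}

After gluing at d3, chains via deleted ports link the t-ports.
stage d1: inputs (t3, t1), connectivity {out.1} {out.2} {out.3} {t1.1, t1.2} {t1.3} {t3.1} {t3.2} {t3.3}, out.j its boundary
stage d2: inputs (t2, t4), connectivity {out.1} {out.2} {out.3, t4.1, t4.2} {t2.1} {t2.2} {t2.3} {t4.3}, out.j its boundary
stage d3: inputs (t3, t1, t2, t4), connectivity {out.1, out.3, t4.1, t4.2} {out.2} {t1.1, t1.2} {t1.3} {t2.1} {t2.2} {t2.3} {t3.1} {t3.2} {t3.3} {t4.3}, out.j its boundary


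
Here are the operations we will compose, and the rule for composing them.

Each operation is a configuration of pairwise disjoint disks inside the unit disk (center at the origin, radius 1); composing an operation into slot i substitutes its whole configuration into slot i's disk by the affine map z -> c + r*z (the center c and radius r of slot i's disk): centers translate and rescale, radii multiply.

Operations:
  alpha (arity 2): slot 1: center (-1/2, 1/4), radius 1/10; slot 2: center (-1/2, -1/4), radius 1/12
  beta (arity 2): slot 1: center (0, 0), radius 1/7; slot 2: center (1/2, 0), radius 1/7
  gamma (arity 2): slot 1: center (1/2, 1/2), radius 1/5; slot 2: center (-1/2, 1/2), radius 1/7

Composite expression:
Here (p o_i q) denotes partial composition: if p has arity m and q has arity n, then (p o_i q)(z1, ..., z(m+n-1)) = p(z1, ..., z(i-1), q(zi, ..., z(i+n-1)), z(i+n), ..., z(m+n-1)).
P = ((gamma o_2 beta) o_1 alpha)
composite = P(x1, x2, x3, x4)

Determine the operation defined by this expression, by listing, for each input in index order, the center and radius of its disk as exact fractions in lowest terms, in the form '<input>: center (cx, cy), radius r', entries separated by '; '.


x1: center (2/5, 11/20), radius 1/50; x2: center (2/5, 9/20), radius 1/60; x3: center (-1/2, 1/2), radius 1/49; x4: center (-3/7, 1/2), radius 1/49

Nesting under gamma composes maps z -> c + r*z down each x-path.
for x1, the 2-step affine chain lands on center (2/5, 11/20), radius 1/50
for x2, the 2-step affine chain lands on center (2/5, 9/20), radius 1/60
for x3, the 2-step affine chain lands on center (-1/2, 1/2), radius 1/49
for x4, the 2-step affine chain lands on center (-3/7, 1/2), radius 1/49


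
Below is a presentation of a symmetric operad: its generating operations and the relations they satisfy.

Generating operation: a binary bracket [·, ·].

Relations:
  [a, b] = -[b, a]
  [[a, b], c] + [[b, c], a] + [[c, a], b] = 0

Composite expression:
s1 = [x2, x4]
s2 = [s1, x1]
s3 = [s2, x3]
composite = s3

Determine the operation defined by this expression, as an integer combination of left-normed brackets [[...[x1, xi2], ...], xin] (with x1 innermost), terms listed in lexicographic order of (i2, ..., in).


-[[[x1, x2], x4], x3] + [[[x1, x4], x2], x3]

Skip Jacobi rewriting: expand, keep x1-initial words, read off terms.
Composite bracket: [[[x2, x4], x1], x3]
Applying ab - ba throughout gives 8 signed words (2^3 = 8).
Coefficients come from the x1-initial words:
  the word x1x2x4x3 carries sign -1 and contributes -[[[x1, x2], x4], x3]
  the word x1x4x2x3 carries sign +1 and contributes +[[[x1, x4], x2], x3]


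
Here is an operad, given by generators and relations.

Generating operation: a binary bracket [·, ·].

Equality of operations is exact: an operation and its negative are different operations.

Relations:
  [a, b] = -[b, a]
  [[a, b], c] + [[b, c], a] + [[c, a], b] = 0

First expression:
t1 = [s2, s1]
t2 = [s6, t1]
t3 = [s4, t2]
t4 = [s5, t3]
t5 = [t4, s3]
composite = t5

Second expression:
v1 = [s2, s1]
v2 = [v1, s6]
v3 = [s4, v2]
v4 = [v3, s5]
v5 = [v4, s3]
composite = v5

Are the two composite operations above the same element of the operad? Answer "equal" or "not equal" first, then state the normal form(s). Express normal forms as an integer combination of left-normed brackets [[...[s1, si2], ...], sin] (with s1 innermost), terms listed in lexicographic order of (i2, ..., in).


equal; the common form is [[[[[s1, s2], s6], s4], s5], s3]


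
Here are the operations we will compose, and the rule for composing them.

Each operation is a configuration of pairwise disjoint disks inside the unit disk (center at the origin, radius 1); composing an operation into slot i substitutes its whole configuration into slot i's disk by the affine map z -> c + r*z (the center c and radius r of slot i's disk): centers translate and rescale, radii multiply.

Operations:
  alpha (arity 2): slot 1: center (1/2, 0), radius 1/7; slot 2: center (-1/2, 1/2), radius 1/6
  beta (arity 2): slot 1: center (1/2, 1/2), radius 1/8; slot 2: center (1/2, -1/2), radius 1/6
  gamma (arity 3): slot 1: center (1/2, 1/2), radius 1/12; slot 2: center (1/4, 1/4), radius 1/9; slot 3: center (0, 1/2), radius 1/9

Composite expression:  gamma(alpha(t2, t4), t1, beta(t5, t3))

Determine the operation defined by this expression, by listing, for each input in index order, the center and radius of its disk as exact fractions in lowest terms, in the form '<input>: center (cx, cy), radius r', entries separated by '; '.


Nesting under gamma composes maps z -> c + r*z down each t-path.
for t2, the 2-step affine chain lands on center (13/24, 1/2), radius 1/84
for t4, the 2-step affine chain lands on center (11/24, 13/24), radius 1/72
for t1, the 1-step affine chain lands on center (1/4, 1/4), radius 1/9
for t5, the 2-step affine chain lands on center (1/18, 5/9), radius 1/72
for t3, the 2-step affine chain lands on center (1/18, 4/9), radius 1/54

t1: center (1/4, 1/4), radius 1/9; t2: center (13/24, 1/2), radius 1/84; t3: center (1/18, 4/9), radius 1/54; t4: center (11/24, 13/24), radius 1/72; t5: center (1/18, 5/9), radius 1/72


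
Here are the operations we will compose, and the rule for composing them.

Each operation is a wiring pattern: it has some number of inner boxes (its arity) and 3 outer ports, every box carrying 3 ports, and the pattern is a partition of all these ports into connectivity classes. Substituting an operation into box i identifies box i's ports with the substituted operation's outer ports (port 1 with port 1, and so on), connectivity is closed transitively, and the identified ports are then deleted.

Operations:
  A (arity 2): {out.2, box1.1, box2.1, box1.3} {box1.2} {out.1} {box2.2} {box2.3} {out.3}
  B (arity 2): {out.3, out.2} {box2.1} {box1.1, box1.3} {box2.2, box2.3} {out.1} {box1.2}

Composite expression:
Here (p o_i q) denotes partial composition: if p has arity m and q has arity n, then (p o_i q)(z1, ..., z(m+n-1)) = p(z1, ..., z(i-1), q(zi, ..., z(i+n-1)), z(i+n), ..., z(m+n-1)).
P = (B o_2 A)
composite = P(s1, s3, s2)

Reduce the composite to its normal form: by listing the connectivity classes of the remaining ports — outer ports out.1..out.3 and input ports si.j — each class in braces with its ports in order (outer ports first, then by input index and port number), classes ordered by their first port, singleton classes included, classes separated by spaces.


{out.1} {out.2, out.3} {s1.1, s1.3} {s1.2} {s2.1, s3.1, s3.3} {s2.2} {s2.3} {s3.2}

Two ports join when wires chain via B-identified ports.
after A, the pattern on (s3, s2) reads {out.1} {out.2, s2.1, s3.1, s3.3} {out.3} {s2.2} {s2.3} {s3.2} (out.j = its outer ports)
after B, the pattern on (s1, s3, s2) reads {out.1} {out.2, out.3} {s1.1, s1.3} {s1.2} {s2.1, s3.1, s3.3} {s2.2} {s2.3} {s3.2} (out.j = its outer ports)


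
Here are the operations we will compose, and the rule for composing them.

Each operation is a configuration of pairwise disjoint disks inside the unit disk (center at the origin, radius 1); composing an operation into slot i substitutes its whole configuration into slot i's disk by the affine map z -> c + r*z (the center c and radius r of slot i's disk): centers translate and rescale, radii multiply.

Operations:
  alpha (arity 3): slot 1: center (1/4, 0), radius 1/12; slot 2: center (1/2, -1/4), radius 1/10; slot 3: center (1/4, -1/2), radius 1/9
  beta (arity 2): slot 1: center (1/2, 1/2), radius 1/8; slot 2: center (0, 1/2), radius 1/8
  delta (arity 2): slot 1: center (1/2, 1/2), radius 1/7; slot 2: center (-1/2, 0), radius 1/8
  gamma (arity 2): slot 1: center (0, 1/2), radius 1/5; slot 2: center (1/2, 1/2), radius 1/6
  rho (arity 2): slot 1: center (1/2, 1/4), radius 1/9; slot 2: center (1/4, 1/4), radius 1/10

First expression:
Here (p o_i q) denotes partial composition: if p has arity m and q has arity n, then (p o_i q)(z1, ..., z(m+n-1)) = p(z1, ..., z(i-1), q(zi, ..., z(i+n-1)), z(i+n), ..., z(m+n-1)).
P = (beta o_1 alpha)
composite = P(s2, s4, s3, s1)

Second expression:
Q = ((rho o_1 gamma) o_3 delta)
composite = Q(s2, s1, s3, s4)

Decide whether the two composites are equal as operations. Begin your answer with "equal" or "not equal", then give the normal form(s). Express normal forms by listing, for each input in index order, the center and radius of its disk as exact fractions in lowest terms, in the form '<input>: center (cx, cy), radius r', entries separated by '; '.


not equal — first s1: center (0, 1/2), radius 1/8; s2: center (17/32, 1/2), radius 1/96; s3: center (17/32, 7/16), radius 1/72; s4: center (9/16, 15/32), radius 1/80, second s1: center (5/9, 11/36), radius 1/54; s2: center (1/2, 11/36), radius 1/45; s3: center (3/10, 3/10), radius 1/70; s4: center (1/5, 1/4), radius 1/80

Normal form of the first expression: s1: center (0, 1/2), radius 1/8; s2: center (17/32, 1/2), radius 1/96; s3: center (17/32, 7/16), radius 1/72; s4: center (9/16, 15/32), radius 1/80
Normal form of the second expression: s1: center (5/9, 11/36), radius 1/54; s2: center (1/2, 11/36), radius 1/45; s3: center (3/10, 3/10), radius 1/70; s4: center (1/5, 1/4), radius 1/80
Different reductions; not equal.


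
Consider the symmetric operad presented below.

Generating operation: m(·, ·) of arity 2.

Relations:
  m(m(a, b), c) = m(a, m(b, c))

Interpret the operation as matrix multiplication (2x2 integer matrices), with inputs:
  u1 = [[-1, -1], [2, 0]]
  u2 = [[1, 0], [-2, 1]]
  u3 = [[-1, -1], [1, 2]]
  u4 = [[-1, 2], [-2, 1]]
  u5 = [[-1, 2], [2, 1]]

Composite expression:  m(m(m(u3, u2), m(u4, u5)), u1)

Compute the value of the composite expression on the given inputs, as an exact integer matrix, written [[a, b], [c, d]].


m(u3, u2) = [[1, -1], [-3, 2]]
m(u4, u5) = [[5, 0], [4, -3]]
m(m(u3, u2), m(u4, u5)) = [[1, 3], [-7, -6]]
m(m(m(u3, u2), m(u4, u5)), u1) = [[5, -1], [-5, 7]]

[[5, -1], [-5, 7]]


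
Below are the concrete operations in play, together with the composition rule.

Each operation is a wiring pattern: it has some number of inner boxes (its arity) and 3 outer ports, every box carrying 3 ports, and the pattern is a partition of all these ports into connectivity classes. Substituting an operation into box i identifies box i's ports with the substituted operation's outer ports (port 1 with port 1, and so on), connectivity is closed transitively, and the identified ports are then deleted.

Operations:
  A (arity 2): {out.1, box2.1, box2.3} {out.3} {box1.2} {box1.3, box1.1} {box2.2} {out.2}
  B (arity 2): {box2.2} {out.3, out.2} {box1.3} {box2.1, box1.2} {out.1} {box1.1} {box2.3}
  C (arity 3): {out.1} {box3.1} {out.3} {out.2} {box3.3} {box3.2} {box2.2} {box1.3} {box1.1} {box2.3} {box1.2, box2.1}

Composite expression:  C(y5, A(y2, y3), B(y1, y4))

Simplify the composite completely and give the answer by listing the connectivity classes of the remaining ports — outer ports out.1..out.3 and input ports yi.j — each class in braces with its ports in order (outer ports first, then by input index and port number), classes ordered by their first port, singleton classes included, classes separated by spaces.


{out.1} {out.2} {out.3} {y1.1} {y1.2, y4.1} {y1.3} {y2.1, y2.3} {y2.2} {y3.1, y3.3, y5.2} {y3.2} {y4.2} {y4.3} {y5.1} {y5.3}


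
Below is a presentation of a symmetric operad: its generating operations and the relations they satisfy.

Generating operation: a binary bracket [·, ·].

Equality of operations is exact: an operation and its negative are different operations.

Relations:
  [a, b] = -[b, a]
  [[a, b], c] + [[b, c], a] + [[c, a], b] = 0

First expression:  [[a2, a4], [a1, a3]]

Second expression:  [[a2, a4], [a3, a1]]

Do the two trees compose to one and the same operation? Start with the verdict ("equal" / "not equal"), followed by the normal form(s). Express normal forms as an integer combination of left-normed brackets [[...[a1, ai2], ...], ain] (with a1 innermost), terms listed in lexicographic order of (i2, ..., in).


not equal; first: -[[[a1, a3], a2], a4] + [[[a1, a3], a4], a2]; second: [[[a1, a3], a2], a4] - [[[a1, a3], a4], a2]

The first expression, normalized: -[[[a1, a3], a2], a4] + [[[a1, a3], a4], a2]
The second expression, normalized: [[[a1, a3], a2], a4] - [[[a1, a3], a4], a2]
The forms do not match — not equal.


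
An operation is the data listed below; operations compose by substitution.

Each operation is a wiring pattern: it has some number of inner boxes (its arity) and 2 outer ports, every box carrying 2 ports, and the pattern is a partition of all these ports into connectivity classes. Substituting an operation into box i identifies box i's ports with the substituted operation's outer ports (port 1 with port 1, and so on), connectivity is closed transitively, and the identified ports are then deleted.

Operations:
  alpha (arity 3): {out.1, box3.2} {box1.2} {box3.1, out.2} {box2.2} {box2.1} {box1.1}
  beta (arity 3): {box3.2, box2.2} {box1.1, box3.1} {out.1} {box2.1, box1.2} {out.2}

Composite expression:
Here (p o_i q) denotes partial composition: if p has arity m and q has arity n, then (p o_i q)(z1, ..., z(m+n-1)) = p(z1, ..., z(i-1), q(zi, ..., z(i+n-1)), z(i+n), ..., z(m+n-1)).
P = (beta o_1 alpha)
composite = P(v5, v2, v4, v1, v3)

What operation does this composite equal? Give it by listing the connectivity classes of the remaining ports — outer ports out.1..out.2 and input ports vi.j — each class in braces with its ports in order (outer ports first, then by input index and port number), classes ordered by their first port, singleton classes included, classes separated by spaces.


{out.1} {out.2} {v1.1, v4.1} {v1.2, v3.2} {v2.1} {v2.2} {v3.1, v4.2} {v5.1} {v5.2}


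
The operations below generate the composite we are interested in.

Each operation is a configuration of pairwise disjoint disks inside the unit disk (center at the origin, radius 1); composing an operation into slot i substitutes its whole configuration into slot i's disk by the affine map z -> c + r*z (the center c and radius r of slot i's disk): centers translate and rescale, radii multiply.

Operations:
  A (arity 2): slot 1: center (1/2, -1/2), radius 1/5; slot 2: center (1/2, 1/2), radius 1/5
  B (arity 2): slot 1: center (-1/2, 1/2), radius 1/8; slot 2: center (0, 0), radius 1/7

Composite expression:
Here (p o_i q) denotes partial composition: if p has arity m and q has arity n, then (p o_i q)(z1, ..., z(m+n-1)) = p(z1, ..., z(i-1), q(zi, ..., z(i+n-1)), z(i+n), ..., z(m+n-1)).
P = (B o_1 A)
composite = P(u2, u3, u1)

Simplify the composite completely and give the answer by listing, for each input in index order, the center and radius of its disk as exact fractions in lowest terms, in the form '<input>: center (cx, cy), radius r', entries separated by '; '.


u1: center (0, 0), radius 1/7; u2: center (-7/16, 7/16), radius 1/40; u3: center (-7/16, 9/16), radius 1/40

Affine substitution under B: radii multiply and u-centers shift.
input u2: applying the 2 nested substitutions gives center (-7/16, 7/16), radius 1/40
input u3: applying the 2 nested substitutions gives center (-7/16, 9/16), radius 1/40
input u1: applying the 1 nested substitution gives center (0, 0), radius 1/7


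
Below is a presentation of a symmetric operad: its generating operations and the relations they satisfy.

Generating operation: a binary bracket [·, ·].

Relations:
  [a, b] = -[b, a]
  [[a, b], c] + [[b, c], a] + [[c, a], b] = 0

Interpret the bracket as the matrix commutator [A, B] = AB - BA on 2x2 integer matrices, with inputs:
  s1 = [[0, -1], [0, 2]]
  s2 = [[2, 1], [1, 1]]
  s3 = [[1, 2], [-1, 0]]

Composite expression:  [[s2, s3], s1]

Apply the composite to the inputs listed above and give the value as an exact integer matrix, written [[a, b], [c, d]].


[[2, 8], [-4, -2]]


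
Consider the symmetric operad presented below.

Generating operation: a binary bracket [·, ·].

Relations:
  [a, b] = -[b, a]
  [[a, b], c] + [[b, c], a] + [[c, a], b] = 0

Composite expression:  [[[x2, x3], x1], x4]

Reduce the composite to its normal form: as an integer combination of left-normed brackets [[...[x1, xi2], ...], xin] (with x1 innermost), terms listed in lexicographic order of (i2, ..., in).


-[[[x1, x2], x3], x4] + [[[x1, x3], x2], x4]

Skip Jacobi rewriting: expand, keep x1-initial words, read off terms.
Composite bracket: [[[x2, x3], x1], x4]
The bracket unfolds into 8 signed words via [a, b] = ab - ba (2^3 = 8).
The x1-initial words carry the normal form:
  x1x2x3x4 appears with sign -1, giving the term -[[[x1, x2], x3], x4]
  x1x3x2x4 appears with sign +1, giving the term +[[[x1, x3], x2], x4]


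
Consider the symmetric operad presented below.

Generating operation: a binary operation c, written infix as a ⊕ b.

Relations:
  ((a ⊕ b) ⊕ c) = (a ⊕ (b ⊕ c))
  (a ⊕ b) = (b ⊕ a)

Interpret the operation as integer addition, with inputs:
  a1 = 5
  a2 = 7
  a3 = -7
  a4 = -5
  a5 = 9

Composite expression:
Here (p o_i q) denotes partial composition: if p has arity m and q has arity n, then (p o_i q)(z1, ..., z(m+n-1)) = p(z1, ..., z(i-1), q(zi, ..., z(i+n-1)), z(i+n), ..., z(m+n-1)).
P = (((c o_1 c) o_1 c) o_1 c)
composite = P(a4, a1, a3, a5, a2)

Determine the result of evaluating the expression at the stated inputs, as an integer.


(a4 ⊕ a1) = 0
((a4 ⊕ a1) ⊕ a3) = -7
(((a4 ⊕ a1) ⊕ a3) ⊕ a5) = 2
((((a4 ⊕ a1) ⊕ a3) ⊕ a5) ⊕ a2) = 9

9


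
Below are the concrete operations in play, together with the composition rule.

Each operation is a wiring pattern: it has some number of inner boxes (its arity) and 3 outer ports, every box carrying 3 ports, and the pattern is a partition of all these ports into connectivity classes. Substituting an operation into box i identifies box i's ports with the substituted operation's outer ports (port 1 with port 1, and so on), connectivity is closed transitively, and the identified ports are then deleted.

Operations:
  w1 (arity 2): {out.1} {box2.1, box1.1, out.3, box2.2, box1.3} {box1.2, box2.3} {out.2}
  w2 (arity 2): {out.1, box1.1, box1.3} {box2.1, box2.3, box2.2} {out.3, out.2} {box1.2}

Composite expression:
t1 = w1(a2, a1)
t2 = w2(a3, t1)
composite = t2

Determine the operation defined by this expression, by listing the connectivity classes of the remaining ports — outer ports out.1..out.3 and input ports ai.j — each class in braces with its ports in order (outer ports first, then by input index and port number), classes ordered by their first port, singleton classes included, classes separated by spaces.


{out.1, a3.1, a3.3} {out.2, out.3} {a1.1, a1.2, a2.1, a2.3} {a1.3, a2.2} {a3.2}


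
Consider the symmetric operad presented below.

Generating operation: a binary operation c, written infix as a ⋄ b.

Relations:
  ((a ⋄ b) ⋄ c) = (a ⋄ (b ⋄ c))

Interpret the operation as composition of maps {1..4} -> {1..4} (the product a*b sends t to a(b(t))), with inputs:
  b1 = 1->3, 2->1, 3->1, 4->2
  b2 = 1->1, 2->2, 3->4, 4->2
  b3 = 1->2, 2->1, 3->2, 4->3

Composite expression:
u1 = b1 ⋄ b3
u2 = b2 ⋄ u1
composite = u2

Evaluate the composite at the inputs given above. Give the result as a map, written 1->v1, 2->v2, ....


(b1 ⋄ b3) = 1->1, 2->3, 3->1, 4->1
(b2 ⋄ (b1 ⋄ b3)) = 1->1, 2->4, 3->1, 4->1

1->1, 2->4, 3->1, 4->1


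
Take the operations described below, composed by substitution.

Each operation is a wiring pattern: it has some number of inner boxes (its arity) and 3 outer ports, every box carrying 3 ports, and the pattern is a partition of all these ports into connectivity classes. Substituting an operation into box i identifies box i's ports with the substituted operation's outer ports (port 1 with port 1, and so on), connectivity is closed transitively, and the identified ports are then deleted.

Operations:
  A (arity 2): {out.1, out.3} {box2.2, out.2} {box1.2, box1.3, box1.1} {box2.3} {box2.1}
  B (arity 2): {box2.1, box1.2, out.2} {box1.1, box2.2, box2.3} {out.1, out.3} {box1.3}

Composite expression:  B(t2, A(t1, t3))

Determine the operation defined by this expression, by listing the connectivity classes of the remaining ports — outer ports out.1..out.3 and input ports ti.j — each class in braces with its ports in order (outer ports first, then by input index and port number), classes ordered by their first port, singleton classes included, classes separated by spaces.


{out.1, out.3} {out.2, t2.1, t2.2, t3.2} {t1.1, t1.2, t1.3} {t2.3} {t3.1} {t3.3}

Substituting into B glues patterns; closure does the rest.
through A, on inputs (t1, t3): {out.1, out.3} {out.2, t3.2} {t1.1, t1.2, t1.3} {t3.1} {t3.3} (out.j = stage outer ports)
through B, on inputs (t2, t1, t3): {out.1, out.3} {out.2, t2.1, t2.2, t3.2} {t1.1, t1.2, t1.3} {t2.3} {t3.1} {t3.3} (out.j = stage outer ports)


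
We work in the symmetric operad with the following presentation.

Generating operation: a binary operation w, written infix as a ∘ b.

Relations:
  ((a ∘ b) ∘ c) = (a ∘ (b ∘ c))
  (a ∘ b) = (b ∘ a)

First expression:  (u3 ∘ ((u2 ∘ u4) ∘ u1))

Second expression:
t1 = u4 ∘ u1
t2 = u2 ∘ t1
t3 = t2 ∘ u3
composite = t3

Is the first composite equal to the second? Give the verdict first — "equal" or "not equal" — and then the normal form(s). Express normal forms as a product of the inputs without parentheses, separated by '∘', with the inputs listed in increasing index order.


equal; both compose to u1 ∘ u2 ∘ u3 ∘ u4

The first expression, normalized: u1 ∘ u2 ∘ u3 ∘ u4
The second expression, normalized: u1 ∘ u2 ∘ u3 ∘ u4
Both agree, so they are equal.


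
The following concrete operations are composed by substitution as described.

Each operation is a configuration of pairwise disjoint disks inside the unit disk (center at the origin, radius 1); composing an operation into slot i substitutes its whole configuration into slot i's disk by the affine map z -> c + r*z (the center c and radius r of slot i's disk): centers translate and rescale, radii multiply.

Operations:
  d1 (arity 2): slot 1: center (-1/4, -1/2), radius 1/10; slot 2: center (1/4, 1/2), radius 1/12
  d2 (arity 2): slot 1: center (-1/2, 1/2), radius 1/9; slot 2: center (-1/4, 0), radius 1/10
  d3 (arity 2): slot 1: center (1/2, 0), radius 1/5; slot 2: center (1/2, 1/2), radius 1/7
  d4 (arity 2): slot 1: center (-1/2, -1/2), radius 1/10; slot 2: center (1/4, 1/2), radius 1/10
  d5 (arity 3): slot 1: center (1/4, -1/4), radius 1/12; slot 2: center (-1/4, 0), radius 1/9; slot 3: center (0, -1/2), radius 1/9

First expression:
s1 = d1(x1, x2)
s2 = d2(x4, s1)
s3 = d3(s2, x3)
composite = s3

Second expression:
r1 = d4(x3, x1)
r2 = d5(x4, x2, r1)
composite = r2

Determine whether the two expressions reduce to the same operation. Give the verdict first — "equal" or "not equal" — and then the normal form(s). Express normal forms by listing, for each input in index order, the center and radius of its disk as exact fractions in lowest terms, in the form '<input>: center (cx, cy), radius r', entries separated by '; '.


not equal; the first gives x1: center (89/200, -1/100), radius 1/500; x2: center (91/200, 1/100), radius 1/600; x3: center (1/2, 1/2), radius 1/7; x4: center (2/5, 1/10), radius 1/45 and the second x1: center (1/36, -4/9), radius 1/90; x2: center (-1/4, 0), radius 1/9; x3: center (-1/18, -5/9), radius 1/90; x4: center (1/4, -1/4), radius 1/12

Reducing the first expression gives x1: center (89/200, -1/100), radius 1/500; x2: center (91/200, 1/100), radius 1/600; x3: center (1/2, 1/2), radius 1/7; x4: center (2/5, 1/10), radius 1/45
Reducing the second expression gives x1: center (1/36, -4/9), radius 1/90; x2: center (-1/4, 0), radius 1/9; x3: center (-1/18, -5/9), radius 1/90; x4: center (1/4, -1/4), radius 1/12
No match — not equal.


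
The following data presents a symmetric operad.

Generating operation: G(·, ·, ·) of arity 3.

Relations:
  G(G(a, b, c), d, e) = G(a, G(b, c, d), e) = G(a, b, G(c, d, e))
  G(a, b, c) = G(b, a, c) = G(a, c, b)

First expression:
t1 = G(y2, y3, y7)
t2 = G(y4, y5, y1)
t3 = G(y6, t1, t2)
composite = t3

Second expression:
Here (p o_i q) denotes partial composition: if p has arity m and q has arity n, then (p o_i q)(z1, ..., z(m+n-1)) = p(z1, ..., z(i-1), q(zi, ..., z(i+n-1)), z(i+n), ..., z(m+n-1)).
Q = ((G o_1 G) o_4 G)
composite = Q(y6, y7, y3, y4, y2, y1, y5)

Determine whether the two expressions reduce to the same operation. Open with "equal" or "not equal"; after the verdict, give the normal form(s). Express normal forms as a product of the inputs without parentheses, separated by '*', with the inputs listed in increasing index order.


equal; the common form is y1 * y2 * y3 * y4 * y5 * y6 * y7

Normal form of the first expression: y1 * y2 * y3 * y4 * y5 * y6 * y7
Normal form of the second expression: y1 * y2 * y3 * y4 * y5 * y6 * y7
One common form — equal.


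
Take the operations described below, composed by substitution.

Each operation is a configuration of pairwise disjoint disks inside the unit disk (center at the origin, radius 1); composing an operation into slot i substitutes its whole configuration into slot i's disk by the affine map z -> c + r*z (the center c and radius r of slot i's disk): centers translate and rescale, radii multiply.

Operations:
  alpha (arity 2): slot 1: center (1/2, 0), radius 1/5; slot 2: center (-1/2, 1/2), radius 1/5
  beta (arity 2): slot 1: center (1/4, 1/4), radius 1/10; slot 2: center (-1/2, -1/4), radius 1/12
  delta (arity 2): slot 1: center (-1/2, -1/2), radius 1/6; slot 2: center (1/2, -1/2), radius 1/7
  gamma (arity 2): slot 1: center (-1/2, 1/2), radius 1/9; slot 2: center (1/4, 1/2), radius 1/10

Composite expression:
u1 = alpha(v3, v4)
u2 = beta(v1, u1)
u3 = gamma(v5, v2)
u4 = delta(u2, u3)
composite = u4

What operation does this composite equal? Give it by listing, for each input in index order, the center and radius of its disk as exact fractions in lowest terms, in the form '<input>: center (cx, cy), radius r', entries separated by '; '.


v1: center (-11/24, -11/24), radius 1/60; v2: center (15/28, -3/7), radius 1/70; v3: center (-83/144, -13/24), radius 1/360; v4: center (-85/144, -77/144), radius 1/360; v5: center (3/7, -3/7), radius 1/63

Follow each v-input down from delta: c' goes to c + r*c', radius to r*r'.
v1: after 2 affine steps, its disk has center (-11/24, -11/24), radius 1/60
v3: after 3 affine steps, its disk has center (-83/144, -13/24), radius 1/360
v4: after 3 affine steps, its disk has center (-85/144, -77/144), radius 1/360
v5: after 2 affine steps, its disk has center (3/7, -3/7), radius 1/63
v2: after 2 affine steps, its disk has center (15/28, -3/7), radius 1/70


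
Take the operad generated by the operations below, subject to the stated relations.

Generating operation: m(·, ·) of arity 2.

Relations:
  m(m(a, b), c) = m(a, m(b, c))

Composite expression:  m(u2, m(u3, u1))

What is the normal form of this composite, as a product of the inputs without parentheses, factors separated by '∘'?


The m-tree's shape is irrelevant; the u-reading-order decides.
m(u3, u1) collapses to u3 ∘ u1
m(u2, m(u3, u1)) collapses to u2 ∘ u3 ∘ u1

u2 ∘ u3 ∘ u1


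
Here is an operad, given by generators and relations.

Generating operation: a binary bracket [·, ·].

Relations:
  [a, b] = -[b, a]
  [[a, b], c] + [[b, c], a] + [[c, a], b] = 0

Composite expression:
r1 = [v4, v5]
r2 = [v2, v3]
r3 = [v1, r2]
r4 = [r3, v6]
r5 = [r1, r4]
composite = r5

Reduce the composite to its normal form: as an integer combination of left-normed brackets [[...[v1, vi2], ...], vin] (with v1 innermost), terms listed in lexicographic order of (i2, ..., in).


A multilinear Lie element is pinned by v1-initial words (v1 innermost).
Composite bracket: [[v4, v5], [[v1, [v2, v3]], v6]]
Under [a, b] = ab - ba we get 32 signed associative words (2^5 = 32).
Keep just the words that open with v1:
  v1v2v3v6v4v5 appears with sign -1, giving the term -[[[[[v1, v2], v3], v6], v4], v5]
  v1v2v3v6v5v4 appears with sign +1, giving the term +[[[[[v1, v2], v3], v6], v5], v4]
  v1v3v2v6v4v5 appears with sign +1, giving the term +[[[[[v1, v3], v2], v6], v4], v5]
  v1v3v2v6v5v4 appears with sign -1, giving the term -[[[[[v1, v3], v2], v6], v5], v4]

-[[[[[v1, v2], v3], v6], v4], v5] + [[[[[v1, v2], v3], v6], v5], v4] + [[[[[v1, v3], v2], v6], v4], v5] - [[[[[v1, v3], v2], v6], v5], v4]


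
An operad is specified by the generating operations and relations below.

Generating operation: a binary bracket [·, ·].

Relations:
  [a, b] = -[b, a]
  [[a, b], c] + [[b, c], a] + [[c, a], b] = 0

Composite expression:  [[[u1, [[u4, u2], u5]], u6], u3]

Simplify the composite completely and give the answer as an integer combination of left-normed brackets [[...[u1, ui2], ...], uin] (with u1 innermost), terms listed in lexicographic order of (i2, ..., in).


-[[[[[u1, u2], u4], u5], u6], u3] + [[[[[u1, u4], u2], u5], u6], u3] + [[[[[u1, u5], u2], u4], u6], u3] - [[[[[u1, u5], u4], u2], u6], u3]

In the tensor algebra, words opening u1 carry the u1-anchored form.
Composite bracket: [[[u1, [[u4, u2], u5]], u6], u3]
Applying ab - ba throughout gives 32 signed words (2^5 = 32).
Coefficients come from the u1-initial words:
  the word u1u2u4u5u6u3 carries sign -1 and contributes -[[[[[u1, u2], u4], u5], u6], u3]
  the word u1u4u2u5u6u3 carries sign +1 and contributes +[[[[[u1, u4], u2], u5], u6], u3]
  the word u1u5u2u4u6u3 carries sign +1 and contributes +[[[[[u1, u5], u2], u4], u6], u3]
  the word u1u5u4u2u6u3 carries sign -1 and contributes -[[[[[u1, u5], u4], u2], u6], u3]


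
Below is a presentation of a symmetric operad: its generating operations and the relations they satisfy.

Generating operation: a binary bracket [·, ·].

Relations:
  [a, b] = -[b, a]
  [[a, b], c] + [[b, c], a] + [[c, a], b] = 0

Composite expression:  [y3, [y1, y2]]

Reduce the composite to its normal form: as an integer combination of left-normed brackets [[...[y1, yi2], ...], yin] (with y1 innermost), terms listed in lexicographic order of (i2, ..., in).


Antisymmetry and Jacobi reduce to y1-anchored left-normed brackets.
Composite bracket: [y3, [y1, y2]]
Full expansion: 4 signed words from ab - ba (2^2 = 4).
The y1-initial words carry the normal form:
  y1y2y3 appears with sign -1, giving the term -[[y1, y2], y3]

-[[y1, y2], y3]


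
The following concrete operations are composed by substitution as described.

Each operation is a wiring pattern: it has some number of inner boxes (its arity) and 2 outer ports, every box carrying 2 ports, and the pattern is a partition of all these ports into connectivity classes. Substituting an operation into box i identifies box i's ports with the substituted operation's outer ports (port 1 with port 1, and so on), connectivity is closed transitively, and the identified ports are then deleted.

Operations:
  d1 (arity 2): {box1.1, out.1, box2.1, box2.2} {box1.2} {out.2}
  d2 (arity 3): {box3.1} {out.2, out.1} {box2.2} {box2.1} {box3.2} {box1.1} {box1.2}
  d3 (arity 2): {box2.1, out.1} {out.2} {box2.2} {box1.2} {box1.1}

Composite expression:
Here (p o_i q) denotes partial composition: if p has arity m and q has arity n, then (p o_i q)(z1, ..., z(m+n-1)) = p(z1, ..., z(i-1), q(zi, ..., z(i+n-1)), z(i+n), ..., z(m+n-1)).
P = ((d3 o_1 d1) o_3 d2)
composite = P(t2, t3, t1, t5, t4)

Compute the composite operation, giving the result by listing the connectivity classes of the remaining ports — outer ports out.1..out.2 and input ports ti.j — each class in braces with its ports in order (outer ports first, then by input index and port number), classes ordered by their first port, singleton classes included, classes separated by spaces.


{out.1} {out.2} {t1.1} {t1.2} {t2.1, t3.1, t3.2} {t2.2} {t4.1} {t4.2} {t5.1} {t5.2}

Connectivity passes through glued d3-boundaries; trace each wire chain.
the subtree at d1 composes to {out.1, t2.1, t3.1, t3.2} {out.2} {t2.2} on (t2, t3); out.j = own outer ports
the subtree at d2 composes to {out.1, out.2} {t1.1} {t1.2} {t4.1} {t4.2} {t5.1} {t5.2} on (t1, t5, t4); out.j = own outer ports
the subtree at d3 composes to {out.1} {out.2} {t1.1} {t1.2} {t2.1, t3.1, t3.2} {t2.2} {t4.1} {t4.2} {t5.1} {t5.2} on (t2, t3, t1, t5, t4); out.j = own outer ports


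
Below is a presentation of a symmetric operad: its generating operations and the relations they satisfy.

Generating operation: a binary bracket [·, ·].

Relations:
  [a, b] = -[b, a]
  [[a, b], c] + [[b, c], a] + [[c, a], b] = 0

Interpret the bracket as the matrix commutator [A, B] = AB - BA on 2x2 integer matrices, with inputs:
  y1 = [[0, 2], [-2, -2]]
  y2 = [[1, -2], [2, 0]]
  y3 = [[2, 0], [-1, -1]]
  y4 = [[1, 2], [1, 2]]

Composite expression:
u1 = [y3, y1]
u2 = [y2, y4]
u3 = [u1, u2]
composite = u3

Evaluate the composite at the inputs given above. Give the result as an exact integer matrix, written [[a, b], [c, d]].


[[-18, 72], [-36, 18]]


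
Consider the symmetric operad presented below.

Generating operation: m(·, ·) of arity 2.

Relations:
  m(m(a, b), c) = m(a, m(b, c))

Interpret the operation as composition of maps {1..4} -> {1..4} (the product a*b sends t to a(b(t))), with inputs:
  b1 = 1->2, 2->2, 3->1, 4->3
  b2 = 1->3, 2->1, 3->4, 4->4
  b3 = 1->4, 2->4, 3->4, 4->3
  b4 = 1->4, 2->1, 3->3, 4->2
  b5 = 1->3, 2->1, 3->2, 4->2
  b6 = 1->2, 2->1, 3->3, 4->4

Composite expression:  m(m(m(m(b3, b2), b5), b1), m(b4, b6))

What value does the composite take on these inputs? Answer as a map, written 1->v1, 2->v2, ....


1->4, 2->4, 3->3, 4->4

m(b3, b2) = 1->4, 2->4, 3->3, 4->3
m(m(b3, b2), b5) = 1->3, 2->4, 3->4, 4->4
m(m(m(b3, b2), b5), b1) = 1->4, 2->4, 3->3, 4->4
m(b4, b6) = 1->1, 2->4, 3->3, 4->2
m(m(m(m(b3, b2), b5), b1), m(b4, b6)) = 1->4, 2->4, 3->3, 4->4


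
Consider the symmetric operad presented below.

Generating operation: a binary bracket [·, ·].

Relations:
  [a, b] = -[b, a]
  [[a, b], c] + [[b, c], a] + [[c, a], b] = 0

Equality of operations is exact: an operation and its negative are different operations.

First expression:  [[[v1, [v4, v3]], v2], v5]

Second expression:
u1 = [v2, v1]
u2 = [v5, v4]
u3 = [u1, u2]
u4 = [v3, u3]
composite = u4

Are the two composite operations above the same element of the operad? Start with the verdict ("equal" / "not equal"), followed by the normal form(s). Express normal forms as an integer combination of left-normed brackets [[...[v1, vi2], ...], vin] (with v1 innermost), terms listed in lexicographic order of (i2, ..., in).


not equal; first: -[[[[v1, v3], v4], v2], v5] + [[[[v1, v4], v3], v2], v5]; second: -[[[[v1, v2], v4], v5], v3] + [[[[v1, v2], v5], v4], v3]

Normal form of the first expression: -[[[[v1, v3], v4], v2], v5] + [[[[v1, v4], v3], v2], v5]
Normal form of the second expression: -[[[[v1, v2], v4], v5], v3] + [[[[v1, v2], v5], v4], v3]
No match — not equal.


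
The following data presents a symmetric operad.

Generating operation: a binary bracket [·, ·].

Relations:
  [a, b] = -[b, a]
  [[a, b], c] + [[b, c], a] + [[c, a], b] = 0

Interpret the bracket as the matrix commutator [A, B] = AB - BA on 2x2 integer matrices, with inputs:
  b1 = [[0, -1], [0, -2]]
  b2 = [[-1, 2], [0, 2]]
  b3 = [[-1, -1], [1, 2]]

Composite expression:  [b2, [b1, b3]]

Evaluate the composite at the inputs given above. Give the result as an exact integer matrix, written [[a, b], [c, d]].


[[-4, 19], [-6, 4]]

[b1, b3] = [[-1, -5], [-2, 1]]
[b2, [b1, b3]] = [[-4, 19], [-6, 4]]


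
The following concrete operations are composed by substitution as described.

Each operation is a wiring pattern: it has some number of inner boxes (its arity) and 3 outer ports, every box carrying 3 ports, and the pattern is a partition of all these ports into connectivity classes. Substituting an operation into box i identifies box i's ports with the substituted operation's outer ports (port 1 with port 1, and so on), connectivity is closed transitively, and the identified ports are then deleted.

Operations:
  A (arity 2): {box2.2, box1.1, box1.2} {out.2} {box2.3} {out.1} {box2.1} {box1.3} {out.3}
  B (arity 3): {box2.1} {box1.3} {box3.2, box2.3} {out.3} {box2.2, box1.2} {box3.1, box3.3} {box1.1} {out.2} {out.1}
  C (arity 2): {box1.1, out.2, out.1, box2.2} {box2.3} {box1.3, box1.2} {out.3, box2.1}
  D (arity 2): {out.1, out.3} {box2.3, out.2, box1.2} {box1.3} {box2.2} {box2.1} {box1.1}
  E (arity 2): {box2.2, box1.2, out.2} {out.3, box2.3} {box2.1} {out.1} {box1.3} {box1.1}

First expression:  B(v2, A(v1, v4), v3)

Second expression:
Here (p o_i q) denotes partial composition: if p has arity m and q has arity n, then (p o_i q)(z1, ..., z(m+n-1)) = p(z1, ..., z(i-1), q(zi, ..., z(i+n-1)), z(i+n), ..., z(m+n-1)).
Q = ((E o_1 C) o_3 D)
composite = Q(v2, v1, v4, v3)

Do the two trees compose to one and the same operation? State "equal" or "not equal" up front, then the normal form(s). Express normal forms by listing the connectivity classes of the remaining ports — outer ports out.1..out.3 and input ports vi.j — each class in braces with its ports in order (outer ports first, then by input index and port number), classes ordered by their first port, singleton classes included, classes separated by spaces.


not equal: they reduce to {out.1} {out.2} {out.3} {v1.1, v1.2, v4.2} {v1.3} {v2.1} {v2.2} {v2.3} {v3.1, v3.3} {v3.2} {v4.1} {v4.3} and {out.1} {out.2, v1.2, v2.1, v3.3, v4.2} {out.3} {v1.1} {v1.3} {v2.2, v2.3} {v3.1} {v3.2} {v4.1} {v4.3}
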